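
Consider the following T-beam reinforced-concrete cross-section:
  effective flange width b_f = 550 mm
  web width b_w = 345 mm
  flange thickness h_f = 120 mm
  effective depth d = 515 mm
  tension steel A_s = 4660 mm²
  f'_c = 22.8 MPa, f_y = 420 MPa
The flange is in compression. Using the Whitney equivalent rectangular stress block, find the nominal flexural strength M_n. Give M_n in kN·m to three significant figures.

M_n ≈ 815 kN·m

Tension: T = A_s f_y = 4660 × 420 = 1957200 N.
Try a within the flange: a = T/(0.85 f'_c b_f) = 1957200/(0.85 × 22.8 × 550) = 183.62 mm.
a = 183.62 > h_f = 120 mm: the block extends into the web. Split into flange-overhang and web parts.
C_f = 0.85 f'_c (b_f − b_w) h_f = 0.85 × 22.8 × (550 − 345) × 120 = 476748 N.
Remaining web compression depth: a_w = (T − C_f)/(0.85 f'_c b_w) = (1957200 − 476748)/(0.85 × 22.8 × 345) = 221.42 mm.
M_n = C_f(d − h_f/2) + (T − C_f)(d − a_w/2) = 476748 × (515 − 60) + 1480452 × (515 − 110.71) = 216.92 + 598.53 = 815.45 × 10⁶ N·mm.
M_n = 815.45 kN·m.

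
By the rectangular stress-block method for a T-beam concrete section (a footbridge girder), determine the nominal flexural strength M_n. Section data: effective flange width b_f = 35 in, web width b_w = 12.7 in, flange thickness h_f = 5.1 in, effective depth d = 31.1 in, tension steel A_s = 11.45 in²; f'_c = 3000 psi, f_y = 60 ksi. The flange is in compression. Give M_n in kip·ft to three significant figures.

Tension: T = A_s f_y = 11.45 × 60 = 687 kips.
Try a within the flange: a = T/(0.85 f'_c b_f) = 687/(0.85 × 3 × 35) = 7.697 in.
a = 7.697 > h_f = 5.1 in: the block extends into the web. Split into flange-overhang and web parts.
C_f = 0.85 f'_c (b_f − b_w) h_f = 0.85 × 3 × (35 − 12.7) × 5.1 = 290.0 kips.
Remaining web compression depth: a_w = (T − C_f)/(0.85 f'_c b_w) = (687 − 290.0)/(0.85 × 3 × 12.7) = 12.259 in.
M_n = C_f(d − h_f/2) + (T − C_f)(d − a_w/2) = 290.0 × (31.1 − 2.55) + 397 × (31.1 − 6.1295) = 8279.5 + 9913.3 = 18192.8 kip·in.
M_n = 18192.8/12 = 1516.07 kip·ft.

M_n ≈ 1520 kip·ft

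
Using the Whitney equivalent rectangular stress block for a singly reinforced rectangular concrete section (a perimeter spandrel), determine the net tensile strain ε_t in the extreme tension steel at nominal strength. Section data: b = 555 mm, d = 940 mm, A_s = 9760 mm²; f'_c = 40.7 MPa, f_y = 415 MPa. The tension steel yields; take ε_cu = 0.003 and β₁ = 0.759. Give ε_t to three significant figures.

a = A_s f_y/(0.85 f'_c b) = 210.96 mm.
β₁ = 0.759, so c = a/β₁ = 210.96/0.759 = 277.94 mm.
From the linear strain diagram with ε_cu = 0.003: ε_t = 0.003 (d − c)/c = 0.003 × (940 − 277.94)/277.94 = 0.00715.
Since ε_t ≥ 0.005, the section is tension-controlled.

ε_t ≈ 0.00715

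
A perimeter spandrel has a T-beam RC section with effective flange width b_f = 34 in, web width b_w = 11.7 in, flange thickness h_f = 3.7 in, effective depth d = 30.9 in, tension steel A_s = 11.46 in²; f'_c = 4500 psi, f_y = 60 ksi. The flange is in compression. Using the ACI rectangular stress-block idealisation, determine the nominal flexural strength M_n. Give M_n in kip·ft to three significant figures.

Tension: T = A_s f_y = 11.46 × 60 = 687.6 kips.
Try a within the flange: a = T/(0.85 f'_c b_f) = 687.6/(0.85 × 4.5 × 34) = 5.287 in.
a = 5.287 > h_f = 3.7 in: the block extends into the web. Split into flange-overhang and web parts.
C_f = 0.85 f'_c (b_f − b_w) h_f = 0.85 × 4.5 × (34 − 11.7) × 3.7 = 315.6 kips.
Remaining web compression depth: a_w = (T − C_f)/(0.85 f'_c b_w) = (687.6 − 315.6)/(0.85 × 4.5 × 11.7) = 8.312 in.
M_n = C_f(d − h_f/2) + (T − C_f)(d − a_w/2) = 315.6 × (30.9 − 1.85) + 372 × (30.9 − 4.156) = 9168.2 + 9948.8 = 19117.0 kip·in.
M_n = 19117.0/12 = 1593.08 kip·ft.

M_n ≈ 1590 kip·ft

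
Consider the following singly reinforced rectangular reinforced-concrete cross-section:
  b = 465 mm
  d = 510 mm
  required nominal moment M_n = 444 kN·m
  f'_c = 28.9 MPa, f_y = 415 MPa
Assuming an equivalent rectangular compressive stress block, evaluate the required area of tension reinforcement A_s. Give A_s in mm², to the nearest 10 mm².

A_s ≈ 2280 mm²

With M_n = 0.85 f'_c a b (d − a/2), solve the quadratic for a:
a = d − √(d² − 2M_n/(0.85 f'_c b)) = 510 − √(510² − 2 × 444×10⁶/(0.85 × 28.9 × 465)) = 82.96 mm.
A_s = 0.85 f'_c a b / f_y = 0.85 × 28.9 × 82.96 × 465 / 415 = 2283.4 mm².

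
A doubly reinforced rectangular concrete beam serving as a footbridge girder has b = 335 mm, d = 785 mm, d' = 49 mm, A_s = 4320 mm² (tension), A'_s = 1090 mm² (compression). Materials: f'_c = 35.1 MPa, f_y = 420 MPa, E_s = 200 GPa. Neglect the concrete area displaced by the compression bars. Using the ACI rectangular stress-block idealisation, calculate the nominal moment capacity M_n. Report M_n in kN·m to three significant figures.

M_n ≈ 1310 kN·m

Assume both tension and compression steel yield.
Net tension couple steel: A_s − A'_s = 3230 mm².
a = (A_s − A'_s) f_y / (0.85 f'_c b) = 1356600/(0.85 × 35.1 × 335) = 135.73 mm.
c = a/β₁ = 135.73/0.799 = 169.87 mm; ε'_s = 0.003(c − d')/c = 0.0021 ≥ f_y/E_s = 0.0021, so compression steel does yield.
M_n = (A_s − A'_s) f_y (d − a/2) + A'_s f_y (d − d') = [1356600 × (785 − 67.865) + 457800 × (785 − 49)] × 10⁻⁶ = 972.87 + 336.94 = 1309.81 kN·m.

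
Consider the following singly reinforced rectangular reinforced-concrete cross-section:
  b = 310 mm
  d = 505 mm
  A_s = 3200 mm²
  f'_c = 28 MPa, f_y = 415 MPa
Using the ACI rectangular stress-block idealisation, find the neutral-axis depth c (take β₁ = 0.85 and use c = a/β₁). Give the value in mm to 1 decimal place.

T = A_s f_y = 3200 × 415 = 1328000 N = 1328 kN.
Setting C = 0.85 f'_c a b equal to T: a = 1328000/(0.85 × 28 × 310) = 179.995 mm.
With β₁ = 0.85, c = a/β₁ = 179.995/0.85 = 211.8 mm.

c ≈ 211.8 mm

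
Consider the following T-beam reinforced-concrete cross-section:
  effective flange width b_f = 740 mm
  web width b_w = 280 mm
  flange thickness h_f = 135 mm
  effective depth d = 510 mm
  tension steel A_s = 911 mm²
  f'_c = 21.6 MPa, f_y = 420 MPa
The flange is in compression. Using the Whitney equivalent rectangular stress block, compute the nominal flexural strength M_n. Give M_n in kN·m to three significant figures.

Tension: T = A_s f_y = 911 × 420 = 382620 N.
Try a within the flange: a = T/(0.85 f'_c b_f) = 382620/(0.85 × 21.6 × 740) = 28.16 mm.
Since a = 28.16 ≤ h_f = 135 mm, the stress block lies entirely in the flange; analyse as a rectangular beam of width b_f.
M_n = T(d − a/2) = 382620 × (510 − 14.08) = 189.75 × 10⁶ N·mm.
M_n = 189.75 kN·m.

M_n ≈ 190 kN·m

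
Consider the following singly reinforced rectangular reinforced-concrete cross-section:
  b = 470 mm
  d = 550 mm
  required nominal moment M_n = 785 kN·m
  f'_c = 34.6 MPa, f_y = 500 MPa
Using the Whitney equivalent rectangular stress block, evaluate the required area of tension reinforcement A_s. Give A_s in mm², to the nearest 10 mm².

A_s ≈ 3190 mm²

With M_n = 0.85 f'_c a b (d − a/2), solve the quadratic for a:
a = d − √(d² − 2M_n/(0.85 f'_c b)) = 550 − √(550² − 2 × 785×10⁶/(0.85 × 34.6 × 470)) = 115.35 mm.
A_s = 0.85 f'_c a b / f_y = 0.85 × 34.6 × 115.35 × 470 / 500 = 3188.9 mm².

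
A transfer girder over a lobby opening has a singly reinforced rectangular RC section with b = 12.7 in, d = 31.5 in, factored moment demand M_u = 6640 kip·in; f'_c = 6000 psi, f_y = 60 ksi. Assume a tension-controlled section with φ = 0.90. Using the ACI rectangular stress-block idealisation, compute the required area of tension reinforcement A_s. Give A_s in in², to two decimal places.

M_n = M_u/φ = 6640/0.90 = 7377.78 kip·in.
From M_n = 0.85 f'_c a b (d − a/2):
a = d − √(d² − 2M_n/(0.85 f'_c b)) = 31.5 − √(31.5² − 2 × 7377.78/(0.85 × 6 × 12.7)) = 3.852 in.
A_s = 0.85 f'_c a b / f_y = 0.85 × 6 × 3.852 × 12.7 / 60 = 4.158 in².

A_s ≈ 4.16 in²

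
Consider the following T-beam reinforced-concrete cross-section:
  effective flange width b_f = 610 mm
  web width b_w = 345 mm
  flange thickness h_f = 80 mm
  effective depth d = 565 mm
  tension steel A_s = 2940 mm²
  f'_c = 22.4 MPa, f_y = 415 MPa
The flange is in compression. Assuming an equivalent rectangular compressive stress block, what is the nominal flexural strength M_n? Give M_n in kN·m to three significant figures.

Tension: T = A_s f_y = 2940 × 415 = 1220100 N.
Try a within the flange: a = T/(0.85 f'_c b_f) = 1220100/(0.85 × 22.4 × 610) = 105.05 mm.
a = 105.05 > h_f = 80 mm: the block extends into the web. Split into flange-overhang and web parts.
C_f = 0.85 f'_c (b_f − b_w) h_f = 0.85 × 22.4 × (610 − 345) × 80 = 403648 N.
Remaining web compression depth: a_w = (T − C_f)/(0.85 f'_c b_w) = (1220100 − 403648)/(0.85 × 22.4 × 345) = 124.29 mm.
M_n = C_f(d − h_f/2) + (T − C_f)(d − a_w/2) = 403648 × (565 − 40) + 816452 × (565 − 62.145) = 211.92 + 410.56 = 622.48 × 10⁶ N·mm.
M_n = 622.48 kN·m.

M_n ≈ 622 kN·m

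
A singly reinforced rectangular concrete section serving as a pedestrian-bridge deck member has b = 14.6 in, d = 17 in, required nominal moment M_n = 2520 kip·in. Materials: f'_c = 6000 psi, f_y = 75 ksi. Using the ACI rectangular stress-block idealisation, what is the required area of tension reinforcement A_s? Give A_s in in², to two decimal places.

From M_n = 0.85 f'_c a b (d − a/2):
a = d − √(d² − 2M_n/(0.85 f'_c b)) = 17 − √(17² − 2 × 2520/(0.85 × 6 × 14.6)) = 2.123 in.
A_s = 0.85 f'_c a b / f_y = 0.85 × 6 × 2.123 × 14.6 / 75 = 2.108 in².

A_s ≈ 2.11 in²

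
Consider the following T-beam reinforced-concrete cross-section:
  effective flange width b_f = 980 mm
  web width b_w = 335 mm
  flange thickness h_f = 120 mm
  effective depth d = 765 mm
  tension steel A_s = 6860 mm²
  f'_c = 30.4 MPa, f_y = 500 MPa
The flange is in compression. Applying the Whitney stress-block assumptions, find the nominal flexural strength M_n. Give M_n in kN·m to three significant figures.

Tension: T = A_s f_y = 6860 × 500 = 3430000 N.
Try a within the flange: a = T/(0.85 f'_c b_f) = 3430000/(0.85 × 30.4 × 980) = 135.45 mm.
a = 135.45 > h_f = 120 mm: the block extends into the web. Split into flange-overhang and web parts.
C_f = 0.85 f'_c (b_f − b_w) h_f = 0.85 × 30.4 × (980 − 335) × 120 = 2000016 N.
Remaining web compression depth: a_w = (T − C_f)/(0.85 f'_c b_w) = (3430000 − 2000016)/(0.85 × 30.4 × 335) = 165.19 mm.
M_n = C_f(d − h_f/2) + (T − C_f)(d − a_w/2) = 2000016 × (765 − 60) + 1429984 × (765 − 82.595) = 1410.01 + 975.83 = 2385.84 × 10⁶ N·mm.
M_n = 2385.84 kN·m.

M_n ≈ 2390 kN·m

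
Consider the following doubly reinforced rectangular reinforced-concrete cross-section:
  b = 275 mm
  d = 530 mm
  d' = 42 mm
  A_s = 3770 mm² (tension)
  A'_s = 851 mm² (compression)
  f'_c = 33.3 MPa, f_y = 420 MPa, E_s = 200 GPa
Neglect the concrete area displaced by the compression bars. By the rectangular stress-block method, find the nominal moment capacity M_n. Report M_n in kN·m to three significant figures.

Assume both tension and compression steel yield.
Net tension couple steel: A_s − A'_s = 2919 mm².
a = (A_s − A'_s) f_y / (0.85 f'_c b) = 1225980/(0.85 × 33.3 × 275) = 157.50 mm.
c = a/β₁ = 157.50/0.812 = 193.97 mm; ε'_s = 0.003(c − d')/c = 0.0024 ≥ f_y/E_s = 0.0021, so compression steel does yield.
M_n = (A_s − A'_s) f_y (d − a/2) + A'_s f_y (d − d') = [1225980 × (530 − 78.75) + 357420 × (530 − 42)] × 10⁻⁶ = 553.22 + 174.42 = 727.64 kN·m.

M_n ≈ 728 kN·m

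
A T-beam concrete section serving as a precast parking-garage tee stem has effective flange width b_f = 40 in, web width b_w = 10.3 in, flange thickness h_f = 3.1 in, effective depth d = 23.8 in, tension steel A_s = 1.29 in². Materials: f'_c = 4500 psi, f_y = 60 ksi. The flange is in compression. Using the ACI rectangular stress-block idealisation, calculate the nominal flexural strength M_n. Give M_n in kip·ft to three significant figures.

M_n ≈ 152 kip·ft

Tension: T = A_s f_y = 1.29 × 60 = 77.4 kips.
Try a within the flange: a = T/(0.85 f'_c b_f) = 77.4/(0.85 × 4.5 × 40) = 0.506 in.
Since a = 0.506 ≤ h_f = 3.1 in, the stress block lies entirely in the flange; analyse as a rectangular beam of width b_f.
M_n = T(d − a/2) = 77.4 × (23.8 − 0.253) = 1822.5 kip·in.
M_n = 1822.5/12 = 151.88 kip·ft.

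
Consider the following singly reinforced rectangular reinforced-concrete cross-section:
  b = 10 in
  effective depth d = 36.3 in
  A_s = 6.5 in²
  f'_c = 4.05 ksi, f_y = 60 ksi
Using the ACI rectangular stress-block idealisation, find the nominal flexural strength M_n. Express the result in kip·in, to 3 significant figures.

M_n ≈ 11900 kip·in

T = A_s f_y = 6.5 × 60 = 390 kips.
a = T/(0.85 f'_c b) = 390/(0.85 × 4.05 × 10) = 11.329 in.
M_n = T(d − a/2) = 390 × (36.3 − 5.6645) = 11947.8 kip·in.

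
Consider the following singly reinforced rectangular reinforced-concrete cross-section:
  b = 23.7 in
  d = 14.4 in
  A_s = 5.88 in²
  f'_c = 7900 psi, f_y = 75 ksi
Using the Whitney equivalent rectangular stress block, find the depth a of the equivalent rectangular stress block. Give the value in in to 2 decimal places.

a ≈ 2.77 in

T = A_s f_y = 5.88 × 75 = 441 kips.
a = T/(0.85 f'_c b) = 441/(0.85 × 7.9 × 23.7) = 2.77 in.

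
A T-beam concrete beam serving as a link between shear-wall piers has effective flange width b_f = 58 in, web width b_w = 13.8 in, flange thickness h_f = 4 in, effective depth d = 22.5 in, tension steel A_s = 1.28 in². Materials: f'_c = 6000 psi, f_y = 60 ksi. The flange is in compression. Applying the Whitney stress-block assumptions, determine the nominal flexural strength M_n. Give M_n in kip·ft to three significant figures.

M_n ≈ 143 kip·ft

Tension: T = A_s f_y = 1.28 × 60 = 76.8 kips.
Try a within the flange: a = T/(0.85 f'_c b_f) = 76.8/(0.85 × 6 × 58) = 0.260 in.
Since a = 0.260 ≤ h_f = 4 in, the stress block lies entirely in the flange; analyse as a rectangular beam of width b_f.
M_n = T(d − a/2) = 76.8 × (22.5 − 0.13) = 1718.0 kip·in.
M_n = 1718.0/12 = 143.17 kip·ft.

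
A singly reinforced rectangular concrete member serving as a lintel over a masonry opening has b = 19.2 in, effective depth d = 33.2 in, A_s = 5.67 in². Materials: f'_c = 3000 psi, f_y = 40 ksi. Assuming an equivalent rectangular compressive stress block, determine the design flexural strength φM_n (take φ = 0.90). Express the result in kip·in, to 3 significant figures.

φM_n ≈ 6300 kip·in

T = A_s f_y = 5.67 × 40 = 226.8 kips.
a = T/(0.85 f'_c b) = 226.8/(0.85 × 3 × 19.2) = 4.632 in.
M_n = T(d − a/2) = 226.8 × (33.2 − 2.316) = 7004.5 kip·in.
φM_n = 0.90 × 7004.5 = 6304.1 kip·in.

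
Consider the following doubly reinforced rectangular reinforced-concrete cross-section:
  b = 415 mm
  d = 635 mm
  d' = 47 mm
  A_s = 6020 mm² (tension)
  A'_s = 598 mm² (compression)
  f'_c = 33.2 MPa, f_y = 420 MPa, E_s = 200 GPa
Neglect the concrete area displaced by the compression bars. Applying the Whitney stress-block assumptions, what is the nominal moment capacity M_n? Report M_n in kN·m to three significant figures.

M_n ≈ 1370 kN·m

Assume both tension and compression steel yield.
Net tension couple steel: A_s − A'_s = 5422 mm².
a = (A_s − A'_s) f_y / (0.85 f'_c b) = 2277240/(0.85 × 33.2 × 415) = 194.45 mm.
c = a/β₁ = 194.45/0.813 = 239.18 mm; ε'_s = 0.003(c − d')/c = 0.0024 ≥ f_y/E_s = 0.0021, so compression steel does yield.
M_n = (A_s − A'_s) f_y (d − a/2) + A'_s f_y (d − d') = [2277240 × (635 − 97.225) + 251160 × (635 − 47)] × 10⁻⁶ = 1224.64 + 147.68 = 1372.32 kN·m.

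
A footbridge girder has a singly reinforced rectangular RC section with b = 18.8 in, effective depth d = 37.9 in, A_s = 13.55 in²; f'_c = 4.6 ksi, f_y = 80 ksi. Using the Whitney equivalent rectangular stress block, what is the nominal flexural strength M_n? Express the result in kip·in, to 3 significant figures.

T = A_s f_y = 13.55 × 80 = 1084 kips.
a = T/(0.85 f'_c b) = 1084/(0.85 × 4.6 × 18.8) = 14.747 in.
M_n = T(d − a/2) = 1084 × (37.9 − 7.3735) = 33090.7 kip·in.

M_n ≈ 33100 kip·in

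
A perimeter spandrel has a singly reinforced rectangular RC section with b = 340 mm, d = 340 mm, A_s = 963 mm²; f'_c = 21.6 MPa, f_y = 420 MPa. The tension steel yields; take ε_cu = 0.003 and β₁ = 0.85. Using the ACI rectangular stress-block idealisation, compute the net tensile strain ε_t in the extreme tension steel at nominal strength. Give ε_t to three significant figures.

ε_t ≈ 0.0104

a = A_s f_y/(0.85 f'_c b) = 64.79 mm.
β₁ = 0.85, so c = a/β₁ = 64.79/0.85 = 76.22 mm.
From the linear strain diagram with ε_cu = 0.003: ε_t = 0.003 (d − c)/c = 0.003 × (340 − 76.22)/76.22 = 0.0104.
Since ε_t ≥ 0.005, the section is tension-controlled.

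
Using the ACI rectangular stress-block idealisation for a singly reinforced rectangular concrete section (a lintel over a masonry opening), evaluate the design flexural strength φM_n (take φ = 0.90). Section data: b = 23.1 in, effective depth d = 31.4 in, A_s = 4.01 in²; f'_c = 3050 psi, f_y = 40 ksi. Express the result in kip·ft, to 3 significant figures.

T = A_s f_y = 4.01 × 40 = 160.4 kips.
a = T/(0.85 f'_c b) = 160.4/(0.85 × 3.05 × 23.1) = 2.678 in.
M_n = T(d − a/2) = 160.4 × (31.4 − 1.339) = 4821.8 kip·in = 4821.8/12 = 401.82 kip·ft.
φM_n = 0.90 × 401.82 = 361.64 kip·ft.

φM_n ≈ 362 kip·ft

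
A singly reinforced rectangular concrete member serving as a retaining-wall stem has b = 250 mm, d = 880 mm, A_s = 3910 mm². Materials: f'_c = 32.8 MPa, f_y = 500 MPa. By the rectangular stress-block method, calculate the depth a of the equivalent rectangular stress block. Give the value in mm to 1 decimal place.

T = A_s f_y = 3910 × 500 = 1955000 N = 1955 kN.
Setting C = 0.85 f'_c a b equal to T: a = 1955000/(0.85 × 32.8 × 250) = 280.5 mm.

a ≈ 280.5 mm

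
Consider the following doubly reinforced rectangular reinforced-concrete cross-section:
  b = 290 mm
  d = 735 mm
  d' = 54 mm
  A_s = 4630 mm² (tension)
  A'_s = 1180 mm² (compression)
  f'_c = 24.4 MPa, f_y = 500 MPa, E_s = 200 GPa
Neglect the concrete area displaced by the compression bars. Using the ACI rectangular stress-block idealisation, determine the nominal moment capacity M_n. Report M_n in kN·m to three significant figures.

Assume both tension and compression steel yield.
Net tension couple steel: A_s − A'_s = 3450 mm².
a = (A_s − A'_s) f_y / (0.85 f'_c b) = 1725000/(0.85 × 24.4 × 290) = 286.80 mm.
c = a/β₁ = 286.80/0.85 = 337.41 mm; ε'_s = 0.003(c − d')/c = 0.0025 ≥ f_y/E_s = 0.0025, so compression steel does yield.
M_n = (A_s − A'_s) f_y (d − a/2) + A'_s f_y (d − d') = [1725000 × (735 − 143.4) + 590000 × (735 − 54)] × 10⁻⁶ = 1020.51 + 401.79 = 1422.30 kN·m.

M_n ≈ 1420 kN·m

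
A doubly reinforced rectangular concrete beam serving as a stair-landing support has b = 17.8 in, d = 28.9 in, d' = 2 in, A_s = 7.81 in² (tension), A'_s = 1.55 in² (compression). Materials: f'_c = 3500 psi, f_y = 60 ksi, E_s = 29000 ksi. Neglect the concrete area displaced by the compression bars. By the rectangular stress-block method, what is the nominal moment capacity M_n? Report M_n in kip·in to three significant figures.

M_n ≈ 12000 kip·in

Assume both steels yield.
a = (A_s − A'_s) f_y/(0.85 f'_c b) = (7.81 − 1.55) × 60/(0.85 × 3.5 × 17.8) = 7.093 in.
c = a/β₁ = 7.093/0.85 = 8.345 in; ε'_s = 0.003(c − d')/c = 0.0023 ≥ ε_y = 0.0021, so the compression steel yields.
M_n = (A_s − A'_s) f_y (d − a/2) + A'_s f_y (d − d') = 375.6 × (28.9 − 3.5465) + 93 × (28.9 − 2) = 9522.8 + 2501.7 = 12024.5 kip·in.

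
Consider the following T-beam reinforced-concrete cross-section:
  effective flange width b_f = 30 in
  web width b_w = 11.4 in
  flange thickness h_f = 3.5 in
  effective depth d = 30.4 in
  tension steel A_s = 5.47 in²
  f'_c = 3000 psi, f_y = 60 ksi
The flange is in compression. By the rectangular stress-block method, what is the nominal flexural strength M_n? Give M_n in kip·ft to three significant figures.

M_n ≈ 770 kip·ft

Tension: T = A_s f_y = 5.47 × 60 = 328.2 kips.
Try a within the flange: a = T/(0.85 f'_c b_f) = 328.2/(0.85 × 3 × 30) = 4.290 in.
a = 4.290 > h_f = 3.5 in: the block extends into the web. Split into flange-overhang and web parts.
C_f = 0.85 f'_c (b_f − b_w) h_f = 0.85 × 3 × (30 − 11.4) × 3.5 = 166.0 kips.
Remaining web compression depth: a_w = (T − C_f)/(0.85 f'_c b_w) = (328.2 − 166.0)/(0.85 × 3 × 11.4) = 5.580 in.
M_n = C_f(d − h_f/2) + (T − C_f)(d − a_w/2) = 166.0 × (30.4 − 1.75) + 162.2 × (30.4 − 2.79) = 4755.9 + 4478.3 = 9234.2 kip·in.
M_n = 9234.2/12 = 769.52 kip·ft.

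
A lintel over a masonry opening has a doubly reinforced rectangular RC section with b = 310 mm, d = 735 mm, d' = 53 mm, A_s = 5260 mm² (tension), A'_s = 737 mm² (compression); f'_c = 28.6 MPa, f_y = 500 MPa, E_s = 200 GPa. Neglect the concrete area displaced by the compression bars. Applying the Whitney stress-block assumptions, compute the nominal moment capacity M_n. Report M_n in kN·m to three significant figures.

Assume both tension and compression steel yield.
Net tension couple steel: A_s − A'_s = 4523 mm².
a = (A_s − A'_s) f_y / (0.85 f'_c b) = 2261500/(0.85 × 28.6 × 310) = 300.09 mm.
c = a/β₁ = 300.09/0.846 = 354.72 mm; ε'_s = 0.003(c − d')/c = 0.0026 ≥ f_y/E_s = 0.0025, so compression steel does yield.
M_n = (A_s − A'_s) f_y (d − a/2) + A'_s f_y (d − d') = [2261500 × (735 − 150.045) + 368500 × (735 − 53)] × 10⁻⁶ = 1322.88 + 251.32 = 1574.20 kN·m.

M_n ≈ 1570 kN·m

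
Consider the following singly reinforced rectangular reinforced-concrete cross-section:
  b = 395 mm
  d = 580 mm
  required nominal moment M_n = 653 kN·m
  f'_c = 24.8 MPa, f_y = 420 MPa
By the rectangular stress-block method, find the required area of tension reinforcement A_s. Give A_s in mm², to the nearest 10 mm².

A_s ≈ 3100 mm²

With M_n = 0.85 f'_c a b (d − a/2), solve the quadratic for a:
a = d − √(d² − 2M_n/(0.85 f'_c b)) = 580 − √(580² − 2 × 653×10⁶/(0.85 × 24.8 × 395)) = 156.26 mm.
A_s = 0.85 f'_c a b / f_y = 0.85 × 24.8 × 156.26 × 395 / 420 = 3097.9 mm².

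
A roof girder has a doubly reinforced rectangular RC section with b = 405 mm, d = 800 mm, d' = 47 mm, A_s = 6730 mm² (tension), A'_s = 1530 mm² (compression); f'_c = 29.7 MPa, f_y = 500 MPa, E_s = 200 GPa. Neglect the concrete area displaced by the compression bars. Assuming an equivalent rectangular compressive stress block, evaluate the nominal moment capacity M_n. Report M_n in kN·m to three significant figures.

M_n ≈ 2330 kN·m

Assume both tension and compression steel yield.
Net tension couple steel: A_s − A'_s = 5200 mm².
a = (A_s − A'_s) f_y / (0.85 f'_c b) = 2600000/(0.85 × 29.7 × 405) = 254.30 mm.
c = a/β₁ = 254.30/0.838 = 303.46 mm; ε'_s = 0.003(c − d')/c = 0.0025 ≥ f_y/E_s = 0.0025, so compression steel does yield.
M_n = (A_s − A'_s) f_y (d − a/2) + A'_s f_y (d − d') = [2600000 × (800 − 127.15) + 765000 × (800 − 47)] × 10⁻⁶ = 1749.41 + 576.05 = 2325.46 kN·m.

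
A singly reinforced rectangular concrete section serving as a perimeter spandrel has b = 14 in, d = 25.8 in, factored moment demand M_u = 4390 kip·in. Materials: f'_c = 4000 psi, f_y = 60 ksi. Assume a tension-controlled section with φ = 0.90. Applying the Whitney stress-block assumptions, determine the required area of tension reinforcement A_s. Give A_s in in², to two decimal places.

M_n = M_u/φ = 4390/0.90 = 4877.78 kip·in.
From M_n = 0.85 f'_c a b (d − a/2):
a = d − √(d² − 2M_n/(0.85 f'_c b)) = 25.8 − √(25.8² − 2 × 4877.78/(0.85 × 4 × 14)) = 4.336 in.
A_s = 0.85 f'_c a b / f_y = 0.85 × 4 × 4.336 × 14 / 60 = 3.440 in².

A_s ≈ 3.44 in²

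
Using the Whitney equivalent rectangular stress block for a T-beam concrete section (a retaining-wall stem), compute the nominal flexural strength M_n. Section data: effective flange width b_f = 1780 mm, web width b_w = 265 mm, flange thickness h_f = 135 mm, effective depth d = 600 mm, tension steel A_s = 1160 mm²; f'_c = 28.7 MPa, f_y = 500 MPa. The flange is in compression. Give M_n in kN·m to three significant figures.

M_n ≈ 344 kN·m

Tension: T = A_s f_y = 1160 × 500 = 580000 N.
Try a within the flange: a = T/(0.85 f'_c b_f) = 580000/(0.85 × 28.7 × 1780) = 13.36 mm.
Since a = 13.36 ≤ h_f = 135 mm, the stress block lies entirely in the flange; analyse as a rectangular beam of width b_f.
M_n = T(d − a/2) = 580000 × (600 − 6.68) = 344.13 × 10⁶ N·mm.
M_n = 344.13 kN·m.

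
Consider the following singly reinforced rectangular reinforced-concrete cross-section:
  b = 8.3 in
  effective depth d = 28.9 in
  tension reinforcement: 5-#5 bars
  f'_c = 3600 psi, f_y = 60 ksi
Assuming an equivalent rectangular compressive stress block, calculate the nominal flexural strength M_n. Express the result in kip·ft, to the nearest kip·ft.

M_n ≈ 210 kip·ft

A_s = 5 × 0.31 = 1.55 in².
T = A_s f_y = 1.55 × 60 = 93 kips.
a = T/(0.85 f'_c b) = 93/(0.85 × 3.6 × 8.3) = 3.662 in.
M_n = T(d − a/2) = 93 × (28.9 − 1.831) = 2517.4 kip·in = 2517.4/12 = 209.78 kip·ft.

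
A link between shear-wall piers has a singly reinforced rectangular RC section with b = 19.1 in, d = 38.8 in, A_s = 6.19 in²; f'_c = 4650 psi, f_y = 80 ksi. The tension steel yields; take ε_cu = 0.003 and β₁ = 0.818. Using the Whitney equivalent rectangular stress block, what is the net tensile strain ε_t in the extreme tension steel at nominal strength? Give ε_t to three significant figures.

ε_t ≈ 0.0115

a = A_s f_y/(0.85 f'_c b) = 6.560 in.
β₁ = 0.818, so c = a/β₁ = 6.560/0.818 = 8.020 in.
From the linear strain diagram with ε_cu = 0.003: ε_t = 0.003 (d − c)/c = 0.003 × (38.8 − 8.020)/8.020 = 0.0115.
Since ε_t ≥ 0.005, the section is tension-controlled.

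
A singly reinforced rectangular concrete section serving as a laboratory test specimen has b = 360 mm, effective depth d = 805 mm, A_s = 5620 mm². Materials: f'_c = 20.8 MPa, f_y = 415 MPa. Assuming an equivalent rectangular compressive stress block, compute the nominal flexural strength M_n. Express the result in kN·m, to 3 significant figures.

T = A_s f_y = 5620 × 415 = 2332300 N = 2332.3 kN.
From C = T: a = T/(0.85 f'_c b) = 2332300/(0.85 × 20.8 × 360) = 366.44 mm.
M_n = T(d − a/2) = 2332.3 kN × (805 − 183.22) mm = 1450.18 kN·m.

M_n ≈ 1450 kN·m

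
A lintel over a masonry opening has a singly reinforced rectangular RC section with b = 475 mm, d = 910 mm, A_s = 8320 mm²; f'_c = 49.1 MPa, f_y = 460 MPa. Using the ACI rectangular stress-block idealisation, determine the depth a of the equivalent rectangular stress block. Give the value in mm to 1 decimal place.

a ≈ 193.1 mm

T = A_s f_y = 8320 × 460 = 3827200 N = 3827.2 kN.
Setting C = 0.85 f'_c a b equal to T: a = 3827200/(0.85 × 49.1 × 475) = 193.1 mm.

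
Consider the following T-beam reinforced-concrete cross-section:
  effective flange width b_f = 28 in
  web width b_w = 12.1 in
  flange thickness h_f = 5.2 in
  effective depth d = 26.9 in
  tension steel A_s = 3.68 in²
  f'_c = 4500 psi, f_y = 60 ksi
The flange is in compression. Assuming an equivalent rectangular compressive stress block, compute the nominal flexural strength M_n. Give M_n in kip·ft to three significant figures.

Tension: T = A_s f_y = 3.68 × 60 = 220.8 kips.
Try a within the flange: a = T/(0.85 f'_c b_f) = 220.8/(0.85 × 4.5 × 28) = 2.062 in.
Since a = 2.062 ≤ h_f = 5.2 in, the stress block lies entirely in the flange; analyse as a rectangular beam of width b_f.
M_n = T(d − a/2) = 220.8 × (26.9 − 1.031) = 5711.9 kip·in.
M_n = 5711.9/12 = 475.99 kip·ft.

M_n ≈ 476 kip·ft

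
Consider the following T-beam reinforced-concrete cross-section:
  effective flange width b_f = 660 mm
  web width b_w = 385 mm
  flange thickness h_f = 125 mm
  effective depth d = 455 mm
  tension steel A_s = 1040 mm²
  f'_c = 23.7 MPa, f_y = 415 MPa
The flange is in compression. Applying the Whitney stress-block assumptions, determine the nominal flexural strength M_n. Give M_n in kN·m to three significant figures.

Tension: T = A_s f_y = 1040 × 415 = 431600 N.
Try a within the flange: a = T/(0.85 f'_c b_f) = 431600/(0.85 × 23.7 × 660) = 32.46 mm.
Since a = 32.46 ≤ h_f = 125 mm, the stress block lies entirely in the flange; analyse as a rectangular beam of width b_f.
M_n = T(d − a/2) = 431600 × (455 − 16.23) = 189.37 × 10⁶ N·mm.
M_n = 189.37 kN·m.

M_n ≈ 189 kN·m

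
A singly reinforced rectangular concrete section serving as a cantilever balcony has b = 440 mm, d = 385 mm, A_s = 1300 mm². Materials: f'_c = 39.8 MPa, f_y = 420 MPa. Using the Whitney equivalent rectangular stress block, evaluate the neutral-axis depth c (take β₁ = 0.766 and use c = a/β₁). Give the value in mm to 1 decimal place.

c ≈ 47.9 mm

T = A_s f_y = 1300 × 420 = 546000 N = 546 kN.
Setting C = 0.85 f'_c a b equal to T: a = 546000/(0.85 × 39.8 × 440) = 36.681 mm.
With β₁ = 0.766, c = a/β₁ = 36.681/0.766 = 47.9 mm.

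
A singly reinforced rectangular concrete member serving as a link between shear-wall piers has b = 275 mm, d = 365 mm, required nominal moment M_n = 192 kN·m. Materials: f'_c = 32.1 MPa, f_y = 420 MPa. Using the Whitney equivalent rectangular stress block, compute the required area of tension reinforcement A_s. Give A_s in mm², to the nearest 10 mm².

A_s ≈ 1400 mm²

With M_n = 0.85 f'_c a b (d − a/2), solve the quadratic for a:
a = d − √(d² − 2M_n/(0.85 f'_c b)) = 365 − √(365² − 2 × 192×10⁶/(0.85 × 32.1 × 275)) = 78.56 mm.
A_s = 0.85 f'_c a b / f_y = 0.85 × 32.1 × 78.56 × 275 / 420 = 1403.5 mm².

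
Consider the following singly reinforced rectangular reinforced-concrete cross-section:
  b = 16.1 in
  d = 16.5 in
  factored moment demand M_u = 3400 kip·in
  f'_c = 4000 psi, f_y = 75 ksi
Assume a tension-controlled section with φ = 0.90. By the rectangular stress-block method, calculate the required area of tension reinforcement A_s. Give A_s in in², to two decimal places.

M_n = M_u/φ = 3400/0.90 = 3777.78 kip·in.
From M_n = 0.85 f'_c a b (d − a/2):
a = d − √(d² − 2M_n/(0.85 f'_c b)) = 16.5 − √(16.5² − 2 × 3777.78/(0.85 × 4 × 16.1)) = 4.915 in.
A_s = 0.85 f'_c a b / f_y = 0.85 × 4 × 4.915 × 16.1 / 75 = 3.587 in².

A_s ≈ 3.59 in²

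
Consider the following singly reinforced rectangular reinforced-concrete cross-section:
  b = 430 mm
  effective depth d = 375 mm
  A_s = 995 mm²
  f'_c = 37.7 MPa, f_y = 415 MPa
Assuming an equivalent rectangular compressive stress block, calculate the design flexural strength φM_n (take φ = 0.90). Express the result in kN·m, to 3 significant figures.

T = A_s f_y = 995 × 415 = 412925 N = 412.925 kN.
From C = T: a = T/(0.85 f'_c b) = 412925/(0.85 × 37.7 × 430) = 29.97 mm.
M_n = T(d − a/2) = 412.925 kN × (375 − 14.985) mm = 148.66 kN·m.
φM_n = 0.90 × 148.66 = 133.79 kN·m.

φM_n ≈ 134 kN·m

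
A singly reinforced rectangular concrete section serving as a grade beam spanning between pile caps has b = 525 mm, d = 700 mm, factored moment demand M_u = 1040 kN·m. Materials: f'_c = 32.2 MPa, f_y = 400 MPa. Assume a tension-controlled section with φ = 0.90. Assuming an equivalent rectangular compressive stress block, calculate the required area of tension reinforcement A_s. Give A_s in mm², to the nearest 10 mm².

A_s ≈ 4540 mm²

M_n = M_u/φ = 1040/0.90 = 1155.56 kN·m.
With M_n = 0.85 f'_c a b (d − a/2), solve the quadratic for a:
a = d − √(d² − 2M_n/(0.85 f'_c b)) = 700 − √(700² − 2 × 1155.56×10⁶/(0.85 × 32.2 × 525)) = 126.27 mm.
A_s = 0.85 f'_c a b / f_y = 0.85 × 32.2 × 126.27 × 525 / 400 = 4536.0 mm².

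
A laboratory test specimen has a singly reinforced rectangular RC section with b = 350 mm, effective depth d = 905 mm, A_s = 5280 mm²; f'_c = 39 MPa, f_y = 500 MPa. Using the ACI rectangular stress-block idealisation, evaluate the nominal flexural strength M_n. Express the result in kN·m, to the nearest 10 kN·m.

M_n ≈ 2090 kN·m

T = A_s f_y = 5280 × 500 = 2640000 N = 2640 kN.
From C = T: a = T/(0.85 f'_c b) = 2640000/(0.85 × 39 × 350) = 227.54 mm.
M_n = T(d − a/2) = 2640 kN × (905 − 113.77) mm = 2088.85 kN·m.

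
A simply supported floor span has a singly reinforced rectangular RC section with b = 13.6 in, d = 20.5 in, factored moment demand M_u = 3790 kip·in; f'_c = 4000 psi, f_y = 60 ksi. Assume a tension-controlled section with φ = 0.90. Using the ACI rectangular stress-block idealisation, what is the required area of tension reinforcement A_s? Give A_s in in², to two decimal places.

A_s ≈ 3.91 in²

M_n = M_u/φ = 3790/0.90 = 4211.11 kip·in.
From M_n = 0.85 f'_c a b (d − a/2):
a = d − √(d² − 2M_n/(0.85 f'_c b)) = 20.5 − √(20.5² − 2 × 4211.11/(0.85 × 4 × 13.6)) = 5.069 in.
A_s = 0.85 f'_c a b / f_y = 0.85 × 4 × 5.069 × 13.6 / 60 = 3.907 in².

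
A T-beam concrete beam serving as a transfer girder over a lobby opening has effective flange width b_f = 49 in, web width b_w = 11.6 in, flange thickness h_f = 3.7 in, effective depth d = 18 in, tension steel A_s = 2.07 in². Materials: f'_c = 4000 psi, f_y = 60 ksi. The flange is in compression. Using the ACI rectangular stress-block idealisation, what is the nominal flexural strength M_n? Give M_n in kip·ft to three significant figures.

M_n ≈ 182 kip·ft

Tension: T = A_s f_y = 2.07 × 60 = 124.2 kips.
Try a within the flange: a = T/(0.85 f'_c b_f) = 124.2/(0.85 × 4 × 49) = 0.745 in.
Since a = 0.745 ≤ h_f = 3.7 in, the stress block lies entirely in the flange; analyse as a rectangular beam of width b_f.
M_n = T(d − a/2) = 124.2 × (18 − 0.3725) = 2189.3 kip·in.
M_n = 2189.3/12 = 182.44 kip·ft.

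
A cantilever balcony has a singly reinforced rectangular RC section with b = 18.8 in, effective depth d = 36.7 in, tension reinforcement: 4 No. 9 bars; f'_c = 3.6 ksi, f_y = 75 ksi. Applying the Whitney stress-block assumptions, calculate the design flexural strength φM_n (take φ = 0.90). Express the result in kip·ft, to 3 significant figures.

A_s = 4 × 1 = 4 in².
T = A_s f_y = 4 × 75 = 300 kips.
a = T/(0.85 f'_c b) = 300/(0.85 × 3.6 × 18.8) = 5.215 in.
M_n = T(d − a/2) = 300 × (36.7 − 2.6075) = 10227.8 kip·in = 10227.8/12 = 852.32 kip·ft.
φM_n = 0.90 × 852.32 = 767.09 kip·ft.

φM_n ≈ 767 kip·ft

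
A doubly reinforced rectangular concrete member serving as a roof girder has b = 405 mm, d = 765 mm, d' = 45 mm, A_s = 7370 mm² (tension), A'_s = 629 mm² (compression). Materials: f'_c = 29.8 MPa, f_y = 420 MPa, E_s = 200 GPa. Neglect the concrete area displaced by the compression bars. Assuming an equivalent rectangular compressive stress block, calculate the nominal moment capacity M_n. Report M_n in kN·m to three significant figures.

M_n ≈ 1970 kN·m

Assume both tension and compression steel yield.
Net tension couple steel: A_s − A'_s = 6741 mm².
a = (A_s − A'_s) f_y / (0.85 f'_c b) = 2831220/(0.85 × 29.8 × 405) = 275.98 mm.
c = a/β₁ = 275.98/0.837 = 329.73 mm; ε'_s = 0.003(c − d')/c = 0.0026 ≥ f_y/E_s = 0.0021, so compression steel does yield.
M_n = (A_s − A'_s) f_y (d − a/2) + A'_s f_y (d − d') = [2831220 × (765 − 137.99) + 264180 × (765 − 45)] × 10⁻⁶ = 1775.20 + 190.21 = 1965.41 kN·m.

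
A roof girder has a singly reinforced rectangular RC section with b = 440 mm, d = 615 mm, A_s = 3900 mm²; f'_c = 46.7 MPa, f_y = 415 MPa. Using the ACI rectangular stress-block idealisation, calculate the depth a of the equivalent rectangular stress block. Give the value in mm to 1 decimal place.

a ≈ 92.7 mm

T = A_s f_y = 3900 × 415 = 1618500 N = 1618.5 kN.
Setting C = 0.85 f'_c a b equal to T: a = 1618500/(0.85 × 46.7 × 440) = 92.7 mm.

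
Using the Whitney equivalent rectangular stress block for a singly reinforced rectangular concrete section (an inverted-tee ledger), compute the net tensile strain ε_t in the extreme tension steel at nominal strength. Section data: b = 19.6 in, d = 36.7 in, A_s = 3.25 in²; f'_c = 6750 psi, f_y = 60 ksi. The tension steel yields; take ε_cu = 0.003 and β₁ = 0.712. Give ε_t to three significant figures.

a = A_s f_y/(0.85 f'_c b) = 1.734 in.
β₁ = 0.712, so c = a/β₁ = 1.734/0.712 = 2.435 in.
From the linear strain diagram with ε_cu = 0.003: ε_t = 0.003 (d − c)/c = 0.003 × (36.7 − 2.435)/2.435 = 0.0422.
Since ε_t ≥ 0.005, the section is tension-controlled.

ε_t ≈ 0.0422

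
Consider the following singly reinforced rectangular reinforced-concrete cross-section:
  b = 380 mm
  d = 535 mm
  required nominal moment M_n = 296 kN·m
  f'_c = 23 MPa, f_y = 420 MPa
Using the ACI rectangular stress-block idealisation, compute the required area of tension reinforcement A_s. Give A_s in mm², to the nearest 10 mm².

With M_n = 0.85 f'_c a b (d − a/2), solve the quadratic for a:
a = d − √(d² − 2M_n/(0.85 f'_c b)) = 535 − √(535² − 2 × 296×10⁶/(0.85 × 23 × 380)) = 80.54 mm.
A_s = 0.85 f'_c a b / f_y = 0.85 × 23 × 80.54 × 380 / 420 = 1424.6 mm².

A_s ≈ 1420 mm²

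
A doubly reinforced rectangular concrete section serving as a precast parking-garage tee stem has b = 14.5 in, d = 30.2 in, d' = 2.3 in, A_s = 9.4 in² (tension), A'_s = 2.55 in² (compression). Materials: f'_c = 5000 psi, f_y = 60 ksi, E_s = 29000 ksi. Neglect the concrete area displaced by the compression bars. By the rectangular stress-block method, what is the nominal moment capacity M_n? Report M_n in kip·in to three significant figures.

Assume both steels yield.
a = (A_s − A'_s) f_y/(0.85 f'_c b) = (9.4 − 2.55) × 60/(0.85 × 5 × 14.5) = 6.669 in.
c = a/β₁ = 6.669/0.8 = 8.336 in; ε'_s = 0.003(c − d')/c = 0.0022 ≥ ε_y = 0.0021, so the compression steel yields.
M_n = (A_s − A'_s) f_y (d − a/2) + A'_s f_y (d − d') = 411 × (30.2 − 3.3345) + 153 × (30.2 − 2.3) = 11041.7 + 4268.7 = 15310.4 kip·in.

M_n ≈ 15300 kip·in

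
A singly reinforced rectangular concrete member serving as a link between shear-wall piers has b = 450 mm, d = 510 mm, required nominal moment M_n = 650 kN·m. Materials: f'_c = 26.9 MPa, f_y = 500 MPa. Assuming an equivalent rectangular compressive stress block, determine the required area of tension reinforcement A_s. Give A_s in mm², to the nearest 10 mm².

With M_n = 0.85 f'_c a b (d − a/2), solve the quadratic for a:
a = d − √(d² − 2M_n/(0.85 f'_c b)) = 510 − √(510² − 2 × 650×10⁶/(0.85 × 26.9 × 450)) = 144.28 mm.
A_s = 0.85 f'_c a b / f_y = 0.85 × 26.9 × 144.28 × 450 / 500 = 2969.1 mm².

A_s ≈ 2970 mm²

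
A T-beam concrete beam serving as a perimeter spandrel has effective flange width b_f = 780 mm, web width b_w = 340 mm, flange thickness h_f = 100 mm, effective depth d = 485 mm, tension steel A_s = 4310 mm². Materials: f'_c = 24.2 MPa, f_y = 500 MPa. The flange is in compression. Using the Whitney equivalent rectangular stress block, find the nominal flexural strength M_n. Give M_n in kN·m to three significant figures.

M_n ≈ 888 kN·m

Tension: T = A_s f_y = 4310 × 500 = 2155000 N.
Try a within the flange: a = T/(0.85 f'_c b_f) = 2155000/(0.85 × 24.2 × 780) = 134.31 mm.
a = 134.31 > h_f = 100 mm: the block extends into the web. Split into flange-overhang and web parts.
C_f = 0.85 f'_c (b_f − b_w) h_f = 0.85 × 24.2 × (780 − 340) × 100 = 905080 N.
Remaining web compression depth: a_w = (T − C_f)/(0.85 f'_c b_w) = (2155000 − 905080)/(0.85 × 24.2 × 340) = 178.72 mm.
M_n = C_f(d − h_f/2) + (T − C_f)(d − a_w/2) = 905080 × (485 − 50) + 1249920 × (485 − 89.36) = 393.71 + 494.52 = 888.23 × 10⁶ N·mm.
M_n = 888.23 kN·m.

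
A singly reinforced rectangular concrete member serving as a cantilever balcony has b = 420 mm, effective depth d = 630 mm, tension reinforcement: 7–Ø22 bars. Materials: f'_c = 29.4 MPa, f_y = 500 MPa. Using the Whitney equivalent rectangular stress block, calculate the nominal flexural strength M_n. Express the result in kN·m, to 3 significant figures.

A_s = 7 × 380 = 2660 mm².
T = A_s f_y = 2660 × 500 = 1330000 N = 1330 kN.
From C = T: a = T/(0.85 f'_c b) = 1330000/(0.85 × 29.4 × 420) = 126.72 mm.
M_n = T(d − a/2) = 1330 kN × (630 − 63.36) mm = 753.63 kN·m.

M_n ≈ 754 kN·m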